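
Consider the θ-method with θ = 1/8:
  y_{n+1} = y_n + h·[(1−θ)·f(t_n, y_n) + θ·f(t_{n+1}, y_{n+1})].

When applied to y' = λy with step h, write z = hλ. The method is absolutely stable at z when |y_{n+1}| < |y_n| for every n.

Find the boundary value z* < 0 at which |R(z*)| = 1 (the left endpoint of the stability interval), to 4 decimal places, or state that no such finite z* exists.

left endpoint -2.6667.

On y'=λy, z=hλ:
  y_{n+1} = y_n + z·[7/8·y_n + 1/8·y_{n+1}] ⇒ (1 − 1/8z)y_{n+1} = (1 + 7/8z)y_n
  so R(z) = (1 + 7/8z)/(1 − 1/8z).

Need |R(x)|<1, x<0.
x=-1.27: |R|=0.0960
R=−1: 1+7/8x = −1+1/8x ⇒ -3/4x=2 ⇒ x=2/(-3/4)=-2.6667
Confirm numerically:
  x=-2.641: |R|=0.98553 <1
  x=-2.494: |R|=0.90128 <1
  x=-2.088: |R|=0.65583 <1
  x=-1.175: |R|=0.02452 <1
  x=-3.180: |R|=1.27549 >1
  x=-2.810: |R|=1.07956 >1
  x=-2.726: |R|=1.03319 >1
Interval (-2.6667, 0).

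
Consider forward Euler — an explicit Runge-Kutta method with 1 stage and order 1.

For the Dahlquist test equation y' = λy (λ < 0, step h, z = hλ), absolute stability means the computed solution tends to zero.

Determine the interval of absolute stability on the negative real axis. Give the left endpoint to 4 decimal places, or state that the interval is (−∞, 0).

Set f=λy, z=hλ:
  order 1, 1-stage ⇒ R(z)=1+z
  (e.g. R(-1.25)=-0.25000, |R|=0.25000)

Find x<0 with |R(x)|<1.
x=-1.25: |R|=0.2500
|R(-1.31)|=0.3100 |R(-1.03)|=0.0300 |R(-0.8)|=0.2000
Bisect:
  x_lo=-2.7962 |R|=1.7962  x_hi=-0.2611 |R|=0.7389
  mid=-1.52867 |R|=0.52867 →hi
  mid=-2.16244 |R|=1.16244 →lo
  mid=-1.84556 |R|=0.84556 →hi
  mid=-2.00400 |R|=1.00400 →lo
  mid=-1.92478 |R|=0.92478 →hi
  mid=-1.96439 |R|=0.96439 →hi
  mid=-1.98419 |R|=0.98419 →hi
  mid=-1.99410 |R|=0.99410 →hi
  mid=-1.99905 |R|=0.99905 →hi
  ...
  [-2.00013,-1.99998] ⇒ x*=-2.0000
Stable set (-2.0000, 0).

(-2.0000, 0).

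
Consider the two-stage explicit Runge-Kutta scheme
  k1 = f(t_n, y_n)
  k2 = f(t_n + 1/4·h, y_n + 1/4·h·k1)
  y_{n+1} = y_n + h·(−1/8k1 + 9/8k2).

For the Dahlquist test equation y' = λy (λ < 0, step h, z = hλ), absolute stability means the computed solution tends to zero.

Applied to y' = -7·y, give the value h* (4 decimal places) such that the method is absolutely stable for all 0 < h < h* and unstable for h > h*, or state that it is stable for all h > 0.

Test eqn y'=λy, z=hλ:
  k1=λy_n ⇒ h·k1=z·y_n;  k2=λ(1+1/4z)y_n ⇒ h·k2=z(1+1/4z)y_n
  y_{n+1}/y_n = 1 − 1/8z + 9/8z(1+1/4z) = 1 + z + 9/32z²
  Hence R(z) = 1 + z + 9/32z².

Boundary: |R(x)|=1, x<0.
x=-1.18: |R|=0.2116
R=1: x+9/32x²=0 ⇒ x=−32/9=-3.5556; min R=1−1/(4·9/32)=0.1111>−1
Confirm numerically:
  x=-2.850: |R|=0.43445 <1
  x=-2.107: |R|=0.14160 <1
  x=-2.026: |R|=0.12844 <1
  x=-1.426: |R|=0.14592 <1
  x=-4.152: |R|=1.69650 >1
  x=-4.092: |R|=1.61738 >1
  x=-3.797: |R|=1.25784 >1
Interval (-3.5556, 0).

(-3.5556,0); λ=-7 ⇒ h* = (32/9)/7 = 0.5079.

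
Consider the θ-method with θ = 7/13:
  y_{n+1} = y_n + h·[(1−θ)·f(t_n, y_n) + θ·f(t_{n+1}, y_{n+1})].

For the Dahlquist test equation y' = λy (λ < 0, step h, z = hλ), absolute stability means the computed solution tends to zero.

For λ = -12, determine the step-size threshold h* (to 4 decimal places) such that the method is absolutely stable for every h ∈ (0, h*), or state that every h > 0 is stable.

Test eqn y'=λy, z=hλ:
  y_{n+1} = y_n + z·[6/13·y_n + 7/13·y_{n+1}] ⇒ (1 − 7/13z)y_{n+1} = (1 + 6/13z)y_n
  Hence R(z) = (1 + 6/13z)/(1 − 7/13z).

Solve |R(x)|<1 on ℝ⁻.
x=-1.54: |R|=0.1581
x=-2: |R|=0.0370
x=-10: |R|=0.5663
x=-100: |R|=0.8233
θ=7/13≥1/2 ⇒ |1+6/13x|<|1−7/13x| ∀x<0 ⇒ interval (−∞,0).

(−∞, 0) — no finite endpoint. Any h>0 works for λ=-12.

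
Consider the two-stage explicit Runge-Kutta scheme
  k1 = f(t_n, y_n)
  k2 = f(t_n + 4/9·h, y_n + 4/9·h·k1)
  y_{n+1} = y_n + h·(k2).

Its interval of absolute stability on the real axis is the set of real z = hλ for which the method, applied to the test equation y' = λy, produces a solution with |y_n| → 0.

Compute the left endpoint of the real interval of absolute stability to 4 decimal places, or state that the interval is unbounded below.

left endpoint -2.2500.

Set f=λy, z=hλ:
  k1=λy_n ⇒ h·k1=z·y_n;  k2=λ(1+4/9z)y_n ⇒ h·k2=z(1+4/9z)y_n
  y_{n+1}/y_n = 1 + z(1+4/9z) = 1 + z + 4/9z²
  Hence R(z) = 1 + z + 4/9z².

Solve |R(x)|<1 on ℝ⁻.
x=-1.69: |R|=0.5794
R=1: x+4/9x²=0 ⇒ x=−9/4=-2.2500; min R=1−1/(4·4/9)=0.4375>−1
Confirm numerically:
  x=-1.780: |R|=0.62818 <1
  x=-1.642: |R|=0.55630 <1
  x=-1.383: |R|=0.46708 <1
  x=-2.471: |R|=1.24271 >1
  x=-2.271: |R|=1.02120 >1
Stable set (-2.2500, 0).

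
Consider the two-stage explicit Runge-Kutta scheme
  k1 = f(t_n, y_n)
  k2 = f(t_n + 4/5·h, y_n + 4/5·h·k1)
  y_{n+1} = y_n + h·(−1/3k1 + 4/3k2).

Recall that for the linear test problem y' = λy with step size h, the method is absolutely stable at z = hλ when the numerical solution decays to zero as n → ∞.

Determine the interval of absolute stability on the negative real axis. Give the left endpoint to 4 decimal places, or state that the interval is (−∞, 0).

With y'=λy (z=hλ):
  k1=λy_n ⇒ h·k1=z·y_n;  k2=λ(1+4/5z)y_n ⇒ h·k2=z(1+4/5z)y_n
  y_{n+1}/y_n = 1 − 1/3z + 4/3z(1+4/5z) = 1 + z + 16/15z²
  so R(z) = 1 + z + 16/15z².

Boundary: |R(x)|=1, x<0.
x=-1.04: |R|=1.1137
R=1: x+16/15x²=0 ⇒ x=−15/16=-0.9375; min R=1−1/(4·16/15)=0.7656>−1
Confirm numerically:
  x=-0.781: |R|=0.86963 <1
  x=-0.721: |R|=0.83350 <1
  x=-0.702: |R|=0.82366 <1
  x=-0.648: |R|=0.79990 <1
  x=-1.439: |R|=1.76977 >1
  x=-1.173: |R|=1.29466 >1
  x=-1.002: |R|=1.06894 >1
Interval (-0.9375, 0).

(-0.9375, 0).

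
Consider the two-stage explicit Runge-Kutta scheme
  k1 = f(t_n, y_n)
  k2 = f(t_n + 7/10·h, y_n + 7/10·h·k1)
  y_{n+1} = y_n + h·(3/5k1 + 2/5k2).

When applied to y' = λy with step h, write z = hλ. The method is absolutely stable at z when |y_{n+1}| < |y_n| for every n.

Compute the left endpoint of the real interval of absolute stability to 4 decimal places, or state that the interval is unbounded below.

Set f=λy, z=hλ:
  k1=λy_n ⇒ h·k1=z·y_n;  k2=λ(1+7/10z)y_n ⇒ h·k2=z(1+7/10z)y_n
  y_{n+1}/y_n = 1 + 3/5z + 2/5z(1+7/10z) = 1 + z + 7/25z²
  Hence R(z) = 1 + z + 7/25z².

Find x<0 with |R(x)|<1.
x=-0.68: |R|=0.4495
R=1: x+7/25x²=0 ⇒ x=−25/7=-3.5714; min R=1−1/(4·7/25)=0.1071>−1
Confirm numerically:
  x=-2.945: |R|=0.48345 <1
  x=-2.444: |R|=0.22848 <1
  x=-1.819: |R|=0.10745 <1
  x=-3.948: |R|=1.41628 >1
  x=-3.764: |R|=1.20295 >1
Interval (-3.5714, 0).

z* = -3.5714.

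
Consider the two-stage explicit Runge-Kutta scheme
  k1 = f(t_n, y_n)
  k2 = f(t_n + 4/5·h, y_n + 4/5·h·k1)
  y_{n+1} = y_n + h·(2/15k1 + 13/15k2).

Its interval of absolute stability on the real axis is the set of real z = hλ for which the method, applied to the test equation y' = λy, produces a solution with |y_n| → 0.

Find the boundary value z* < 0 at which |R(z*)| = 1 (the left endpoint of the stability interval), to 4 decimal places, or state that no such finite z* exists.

left endpoint -1.4423.

With y'=λy (z=hλ):
  k1=λy_n ⇒ h·k1=z·y_n;  k2=λ(1+4/5z)y_n ⇒ h·k2=z(1+4/5z)y_n
  y_{n+1}/y_n = 1 + 2/15z + 13/15z(1+4/5z) = 1 + z + 52/75z²
  Hence R(z) = 1 + z + 52/75z².

Boundary: |R(x)|=1, x<0.
x=-1.35: |R|=0.9136
R=1: x+52/75x²=0 ⇒ x=−75/52=-1.4423; min R=1−1/(4·52/75)=0.6394>−1
Confirm numerically:
  x=-1.383: |R|=0.94313 <1
  x=-0.792: |R|=0.64290 <1
  x=-0.726: |R|=0.63944 <1
  x=-1.800: |R|=1.44640 >1
  x=-1.604: |R|=1.17982 >1
Interval (-1.4423, 0).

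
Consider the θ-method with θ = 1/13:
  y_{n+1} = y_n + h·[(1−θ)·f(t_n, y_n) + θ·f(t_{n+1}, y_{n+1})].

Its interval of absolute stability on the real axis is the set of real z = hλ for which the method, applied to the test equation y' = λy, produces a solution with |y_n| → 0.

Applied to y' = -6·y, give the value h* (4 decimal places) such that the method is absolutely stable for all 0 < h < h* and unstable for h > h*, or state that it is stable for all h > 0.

On y'=λy, z=hλ:
  y_{n+1} = y_n + z·[12/13·y_n + 1/13·y_{n+1}] ⇒ (1 − 1/13z)y_{n+1} = (1 + 12/13z)y_n
  R(z) = (1 + 12/13z)/(1 − 1/13z).

Need |R(x)|<1, x<0.
x=-1.08: |R|=0.0028
R=−1: 1+12/13x = −1+1/13x ⇒ -11/13x=2 ⇒ x=2/(-11/13)=-2.3636
Confirm numerically:
  x=-2.269: |R|=0.93182 <1
  x=-2.244: |R|=0.91367 <1
  x=-1.019: |R|=0.05507 <1
  x=-2.800: |R|=1.30380 >1
  x=-2.753: |R|=1.27188 >1
  x=-2.648: |R|=1.19990 >1
Interval (-2.3636, 0).

(-2.3636,0); λ=-6 ⇒ h* = (26/11)/6 = 0.3939.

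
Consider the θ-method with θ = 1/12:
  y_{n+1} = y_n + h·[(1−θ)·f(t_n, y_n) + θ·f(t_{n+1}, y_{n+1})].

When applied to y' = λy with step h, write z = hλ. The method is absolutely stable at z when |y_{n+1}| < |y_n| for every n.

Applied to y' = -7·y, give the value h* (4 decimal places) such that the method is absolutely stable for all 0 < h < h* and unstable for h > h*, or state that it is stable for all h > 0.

(-2.4000,0); λ=-7 ⇒ h* = (12/5)/7 = 0.3429.

Set f=λy, z=hλ:
  y_{n+1} = y_n + z·[11/12·y_n + 1/12·y_{n+1}] ⇒ (1 − 1/12z)y_{n+1} = (1 + 11/12z)y_n
  R(z) = (1 + 11/12z)/(1 − 1/12z).

Find x<0 with |R(x)|<1.
x=-0.47: |R|=0.5477
R=−1: 1+11/12x = −1+1/12x ⇒ -5/6x=2 ⇒ x=2/(-5/6)=-2.4000
Confirm numerically:
  x=-2.236: |R|=0.88480 <1
  x=-1.869: |R|=0.61713 <1
  x=-1.329: |R|=0.19649 <1
  x=-1.189: |R|=0.08181 <1
  x=-2.953: |R|=1.36983 >1
  x=-2.824: |R|=1.28602 >1
  x=-2.681: |R|=1.19140 >1
So |R|<1 on (-2.4000, 0).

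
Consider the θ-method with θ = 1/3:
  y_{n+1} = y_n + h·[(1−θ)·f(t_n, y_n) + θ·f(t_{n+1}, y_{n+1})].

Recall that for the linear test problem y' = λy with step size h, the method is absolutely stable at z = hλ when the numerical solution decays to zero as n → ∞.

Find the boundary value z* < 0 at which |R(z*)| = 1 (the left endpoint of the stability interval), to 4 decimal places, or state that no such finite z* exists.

With y'=λy (z=hλ):
  y_{n+1} = y_n + z·[2/3·y_n + 1/3·y_{n+1}] ⇒ (1 − 1/3z)y_{n+1} = (1 + 2/3z)y_n
  so R(z) = (1 + 2/3z)/(1 − 1/3z).

Solve |R(x)|<1 on ℝ⁻.
x=-1.49: |R|=0.0045
R=−1: 1+2/3x = −1+1/3x ⇒ -1/3x=2 ⇒ x=2/(-1/3)=-6.0000
Confirm numerically:
  x=-5.277: |R|=0.91265 <1
  x=-4.839: |R|=0.85189 <1
  x=-4.356: |R|=0.77651 <1
  x=-3.111: |R|=0.52725 <1
  x=-6.153: |R|=1.01672 >1
  x=-6.132: |R|=1.01445 >1
Stable set (-6.0000, 0).

left endpoint -6.0000.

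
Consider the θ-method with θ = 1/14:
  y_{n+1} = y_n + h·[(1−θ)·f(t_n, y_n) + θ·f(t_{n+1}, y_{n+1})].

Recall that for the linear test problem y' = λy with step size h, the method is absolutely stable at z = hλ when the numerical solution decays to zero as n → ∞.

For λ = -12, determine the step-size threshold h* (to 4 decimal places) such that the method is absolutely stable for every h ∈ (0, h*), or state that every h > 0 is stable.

Set f=λy, z=hλ:
  y_{n+1} = y_n + z·[13/14·y_n + 1/14·y_{n+1}] ⇒ (1 − 1/14z)y_{n+1} = (1 + 13/14z)y_n
  Hence R(z) = (1 + 13/14z)/(1 − 1/14z).

Need |R(x)|<1, x<0.
x=-0.39: |R|=0.6206
R=−1: 1+13/14x = −1+1/14x ⇒ -6/7x=2 ⇒ x=2/(-6/7)=-2.3333
Confirm numerically:
  x=-1.381: |R|=0.25701 <1
  x=-1.324: |R|=0.20961 <1
  x=-1.274: |R|=0.16774 <1
  x=-1.053: |R|=0.02066 <1
  x=-2.912: |R|=1.41060 >1
  x=-2.874: |R|=1.38450 >1
  x=-2.532: |R|=1.14421 >1
Stable set (-2.3333, 0).

(-2.3333,0); λ=-12 ⇒ h* = (7/3)/12 = 0.1944.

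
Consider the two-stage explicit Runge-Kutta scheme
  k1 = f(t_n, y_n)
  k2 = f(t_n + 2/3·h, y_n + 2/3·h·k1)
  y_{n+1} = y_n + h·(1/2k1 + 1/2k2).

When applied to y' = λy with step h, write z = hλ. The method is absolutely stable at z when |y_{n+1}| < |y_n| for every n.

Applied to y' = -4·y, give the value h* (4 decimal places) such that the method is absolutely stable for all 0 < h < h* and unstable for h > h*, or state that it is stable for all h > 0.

(-3.0000,0); λ=-4 ⇒ h* = (3)/4 = 0.7500.

On y'=λy, z=hλ:
  k1=λy_n ⇒ h·k1=z·y_n;  k2=λ(1+2/3z)y_n ⇒ h·k2=z(1+2/3z)y_n
  y_{n+1}/y_n = 1 + 1/2z + 1/2z(1+2/3z) = 1 + z + 1/3z²
  so R(z) = 1 + z + 1/3z².

Boundary: |R(x)|=1, x<0.
x=-0.53: |R|=0.5636
R=1: x+1/3x²=0 ⇒ x=−3=-3.0000; min R=1−1/(4·1/3)=0.2500>−1
Confirm numerically:
  x=-2.570: |R|=0.63163 <1
  x=-2.335: |R|=0.48241 <1
  x=-1.657: |R|=0.25822 <1
  x=-1.486: |R|=0.25007 <1
  x=-3.508: |R|=1.59402 >1
  x=-3.151: |R|=1.15860 >1
So |R|<1 on (-3.0000, 0).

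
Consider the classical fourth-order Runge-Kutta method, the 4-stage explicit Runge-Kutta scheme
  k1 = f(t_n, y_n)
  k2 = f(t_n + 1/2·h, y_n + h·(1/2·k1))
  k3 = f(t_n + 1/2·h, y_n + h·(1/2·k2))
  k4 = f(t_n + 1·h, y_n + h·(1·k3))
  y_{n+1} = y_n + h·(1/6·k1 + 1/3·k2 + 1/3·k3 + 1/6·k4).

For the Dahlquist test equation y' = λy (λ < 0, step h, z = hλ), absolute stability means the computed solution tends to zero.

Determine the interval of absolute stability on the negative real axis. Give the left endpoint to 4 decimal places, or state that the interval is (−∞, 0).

Set f=λy, z=hλ:
  order 4, 4-stage ⇒ R(z)=1+z+z^2/2+z^3/6+z^4/24
  (e.g. R(-1.03)=0.36523, |R|=0.36523)

Find x<0 with |R(x)|<1.
x=-1.03: |R|=0.3652
|R(-2.29)|=0.4764 |R(-2.1)|=0.3718 |R(-1.34)|=0.2911
Bisect:
  x_lo=-3.5963 |R|=3.0879  x_hi=-0.3636 |R|=0.6952
  mid=-1.97992 |R|=0.32684 →hi
  mid=-2.78809 |R|=1.00423 →lo
  mid=-2.38401 |R|=0.54541 →hi
  mid=-2.58605 |R|=0.73887 →hi
  mid=-2.68707 |R|=0.86173 →hi
  mid=-2.73758 |R|=0.93042 →hi
  mid=-2.76284 |R|=0.96667 →hi
  mid=-2.77547 |R|=0.98528 →hi
  ...
  [-2.78533,-2.78513] ⇒ x*=-2.7853
Stable set (-2.7853, 0).

z∈(-2.7853,0).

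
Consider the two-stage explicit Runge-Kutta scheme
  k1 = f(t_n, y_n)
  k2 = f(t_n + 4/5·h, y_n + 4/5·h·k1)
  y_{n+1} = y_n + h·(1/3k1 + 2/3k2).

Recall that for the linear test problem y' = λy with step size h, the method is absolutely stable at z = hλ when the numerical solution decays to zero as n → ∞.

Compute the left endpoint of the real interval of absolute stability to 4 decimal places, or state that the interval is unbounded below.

left endpoint -1.8750.

Test eqn y'=λy, z=hλ:
  k1=λy_n ⇒ h·k1=z·y_n;  k2=λ(1+4/5z)y_n ⇒ h·k2=z(1+4/5z)y_n
  y_{n+1}/y_n = 1 + 1/3z + 2/3z(1+4/5z) = 1 + z + 8/15z²
  Hence R(z) = 1 + z + 8/15z².

Find x<0 with |R(x)|<1.
x=-0.64: |R|=0.5785
R=1: x+8/15x²=0 ⇒ x=−15/8=-1.8750; min R=1−1/(4·8/15)=0.5312>−1
Confirm numerically:
  x=-1.818: |R|=0.94473 <1
  x=-1.767: |R|=0.89822 <1
  x=-1.651: |R|=0.80276 <1
  x=-0.934: |R|=0.53126 <1
  x=-1.946: |R|=1.07369 >1
  x=-1.923: |R|=1.04923 >1
Stable set (-1.8750, 0).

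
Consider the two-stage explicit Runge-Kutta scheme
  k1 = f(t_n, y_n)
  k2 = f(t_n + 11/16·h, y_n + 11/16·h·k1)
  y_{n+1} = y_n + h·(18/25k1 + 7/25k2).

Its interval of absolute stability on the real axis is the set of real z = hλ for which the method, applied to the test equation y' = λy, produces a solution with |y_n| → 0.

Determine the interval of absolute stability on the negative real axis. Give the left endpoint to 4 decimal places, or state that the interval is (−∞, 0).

Test eqn y'=λy, z=hλ:
  k1=λy_n ⇒ h·k1=z·y_n;  k2=λ(1+11/16z)y_n ⇒ h·k2=z(1+11/16z)y_n
  y_{n+1}/y_n = 1 + 18/25z + 7/25z(1+11/16z) = 1 + z + 77/400z²
  so R(z) = 1 + z + 77/400z².

Solve |R(x)|<1 on ℝ⁻.
x=-0.54: |R|=0.5161
R=1: x+77/400x²=0 ⇒ x=−400/77=-5.1948; min R=1−1/(4·77/400)=-0.2987>−1
Confirm numerically:
  x=-3.753: |R|=0.04164 <1
  x=-2.668: |R|=0.29774 <1
  x=-2.454: |R|=0.29474 <1
  x=-2.203: |R|=0.26876 <1
  x=-5.609: |R|=1.44722 >1
  x=-5.518: |R|=1.34330 >1
Interval (-5.1948, 0).

(-5.1948, 0).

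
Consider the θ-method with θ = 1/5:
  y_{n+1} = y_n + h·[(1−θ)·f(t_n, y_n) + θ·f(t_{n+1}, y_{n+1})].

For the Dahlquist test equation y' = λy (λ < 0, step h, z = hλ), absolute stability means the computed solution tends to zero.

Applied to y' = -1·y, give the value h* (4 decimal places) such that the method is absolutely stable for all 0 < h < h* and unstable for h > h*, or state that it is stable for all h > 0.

(-3.3333,0); λ=-1 ⇒ h* = (10/3)/1 = 3.3333.

With y'=λy (z=hλ):
  y_{n+1} = y_n + z·[4/5·y_n + 1/5·y_{n+1}] ⇒ (1 − 1/5z)y_{n+1} = (1 + 4/5z)y_n
  R(z) = (1 + 4/5z)/(1 − 1/5z).

Solve |R(x)|<1 on ℝ⁻.
x=-1.18: |R|=0.0453
R=−1: 1+4/5x = −1+1/5x ⇒ -3/5x=2 ⇒ x=2/(-3/5)=-3.3333
Confirm numerically:
  x=-2.552: |R|=0.68962 <1
  x=-2.523: |R|=0.67686 <1
  x=-1.622: |R|=0.22471 <1
  x=-3.675: |R|=1.11816 >1
  x=-3.411: |R|=1.02770 >1
Interval (-3.3333, 0).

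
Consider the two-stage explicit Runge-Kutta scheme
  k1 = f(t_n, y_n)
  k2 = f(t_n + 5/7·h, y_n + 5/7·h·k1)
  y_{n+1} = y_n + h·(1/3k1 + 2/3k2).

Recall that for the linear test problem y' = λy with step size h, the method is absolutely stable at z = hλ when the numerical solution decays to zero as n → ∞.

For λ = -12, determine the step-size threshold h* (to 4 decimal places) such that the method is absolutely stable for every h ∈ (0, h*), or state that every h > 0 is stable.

(-2.1000,0); λ=-12 ⇒ h* = (21/10)/12 = 0.1750.

Set f=λy, z=hλ:
  k1=λy_n ⇒ h·k1=z·y_n;  k2=λ(1+5/7z)y_n ⇒ h·k2=z(1+5/7z)y_n
  y_{n+1}/y_n = 1 + 1/3z + 2/3z(1+5/7z) = 1 + z + 10/21z²
  Hence R(z) = 1 + z + 10/21z².

Boundary: |R(x)|=1, x<0.
x=-1.38: |R|=0.5269
R=1: x+10/21x²=0 ⇒ x=−21/10=-2.1000; min R=1−1/(4·10/21)=0.4750>−1
Confirm numerically:
  x=-1.556: |R|=0.59692 <1
  x=-1.425: |R|=0.54196 <1
  x=-1.358: |R|=0.52017 <1
  x=-1.227: |R|=0.48992 <1
  x=-2.478: |R|=1.44604 >1
  x=-2.282: |R|=1.19777 >1
  x=-2.208: |R|=1.11355 >1
Stable set (-2.1000, 0).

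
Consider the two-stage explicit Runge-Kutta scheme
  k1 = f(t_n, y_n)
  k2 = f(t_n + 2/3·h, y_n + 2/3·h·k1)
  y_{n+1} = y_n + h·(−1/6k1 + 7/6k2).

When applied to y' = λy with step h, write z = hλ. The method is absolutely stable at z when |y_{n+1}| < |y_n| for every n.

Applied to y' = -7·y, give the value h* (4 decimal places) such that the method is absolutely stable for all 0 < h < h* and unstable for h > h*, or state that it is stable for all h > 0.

(-1.2857,0); λ=-7 ⇒ h* = (9/7)/7 = 0.1837.

Test eqn y'=λy, z=hλ:
  k1=λy_n ⇒ h·k1=z·y_n;  k2=λ(1+2/3z)y_n ⇒ h·k2=z(1+2/3z)y_n
  y_{n+1}/y_n = 1 − 1/6z + 7/6z(1+2/3z) = 1 + z + 7/9z²
  Hence R(z) = 1 + z + 7/9z².

Find x<0 with |R(x)|<1.
x=-1.02: |R|=0.7892
R=1: x+7/9x²=0 ⇒ x=−9/7=-1.2857; min R=1−1/(4·7/9)=0.6786>−1
Confirm numerically:
  x=-1.072: |R|=0.82181 <1
  x=-1.024: |R|=0.79156 <1
  x=-0.969: |R|=0.76130 <1
  x=-1.496: |R|=1.24468 >1
  x=-1.454: |R|=1.19031 >1
Interval (-1.2857, 0).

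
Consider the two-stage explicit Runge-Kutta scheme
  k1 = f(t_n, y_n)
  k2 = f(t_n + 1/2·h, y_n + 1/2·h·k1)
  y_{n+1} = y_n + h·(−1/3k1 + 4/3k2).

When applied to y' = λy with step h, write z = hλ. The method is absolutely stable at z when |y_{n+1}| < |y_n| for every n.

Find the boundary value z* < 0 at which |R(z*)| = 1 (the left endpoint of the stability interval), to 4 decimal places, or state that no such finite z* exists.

left endpoint -1.5000.

On y'=λy, z=hλ:
  k1=λy_n ⇒ h·k1=z·y_n;  k2=λ(1+1/2z)y_n ⇒ h·k2=z(1+1/2z)y_n
  y_{n+1}/y_n = 1 − 1/3z + 4/3z(1+1/2z) = 1 + z + 2/3z²
  so R(z) = 1 + z + 2/3z².

Find x<0 with |R(x)|<1.
x=-1.2: |R|=0.7600
R=1: x+2/3x²=0 ⇒ x=−3/2=-1.5000; min R=1−1/(4·2/3)=0.6250>−1
Confirm numerically:
  x=-0.979: |R|=0.65996 <1
  x=-0.887: |R|=0.63751 <1
  x=-0.770: |R|=0.62527 <1
  x=-0.716: |R|=0.62577 <1
  x=-2.083: |R|=1.80959 >1
  x=-1.670: |R|=1.18927 >1
So |R|<1 on (-1.5000, 0).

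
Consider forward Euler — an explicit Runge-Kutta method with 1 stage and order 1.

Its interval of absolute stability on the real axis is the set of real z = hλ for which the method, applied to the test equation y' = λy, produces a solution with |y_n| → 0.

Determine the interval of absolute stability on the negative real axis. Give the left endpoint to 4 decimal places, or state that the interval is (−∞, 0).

With y'=λy (z=hλ):
  order 1, 1-stage ⇒ R(z)=1+z
  (e.g. R(-1.22)=-0.22000, |R|=0.22000)

Boundary: |R(x)|=1, x<0.
x=-1.22: |R|=0.2200
|R(-1.77)|=0.7700 |R(-1.48)|=0.4800 |R(-1.38)|=0.3800
Bisect:
  x_lo=-2.8163 |R|=1.8163  x_hi=-0.2482 |R|=0.7518
  mid=-1.53227 |R|=0.53227 →hi
  mid=-2.17428 |R|=1.17428 →lo
  mid=-1.85328 |R|=0.85328 →hi
  mid=-2.01378 |R|=1.01378 →lo
  mid=-1.93353 |R|=0.93353 →hi
  mid=-1.97365 |R|=0.97365 →hi
  mid=-1.99372 |R|=0.99372 →hi
  mid=-2.00375 |R|=1.00375 →lo
  mid=-1.99873 |R|=0.99873 →hi
  ...
  [-2.00014,-1.99999] ⇒ x*=-2.0000
Interval (-2.0000, 0).

z∈(-2.0000,0).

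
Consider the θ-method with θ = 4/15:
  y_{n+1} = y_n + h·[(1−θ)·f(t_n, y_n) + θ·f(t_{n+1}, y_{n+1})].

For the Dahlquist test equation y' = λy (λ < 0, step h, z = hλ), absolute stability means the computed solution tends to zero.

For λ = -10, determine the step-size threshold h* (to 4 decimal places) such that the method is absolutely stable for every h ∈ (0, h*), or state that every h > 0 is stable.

(-4.2857,0); λ=-10 ⇒ h* = (30/7)/10 = 0.4286.

Test eqn y'=λy, z=hλ:
  y_{n+1} = y_n + z·[11/15·y_n + 4/15·y_{n+1}] ⇒ (1 − 4/15z)y_{n+1} = (1 + 11/15z)y_n
  Hence R(z) = (1 + 11/15z)/(1 − 4/15z).

Boundary: |R(x)|=1, x<0.
x=-0.55: |R|=0.5203
R=−1: 1+11/15x = −1+4/15x ⇒ -7/15x=2 ⇒ x=2/(-7/15)=-4.2857
Confirm numerically:
  x=-3.998: |R|=0.93502 <1
  x=-3.419: |R|=0.78843 <1
  x=-2.519: |R|=0.50682 <1
  x=-4.567: |R|=1.05919 >1
  x=-4.363: |R|=1.01667 >1
Interval (-4.2857, 0).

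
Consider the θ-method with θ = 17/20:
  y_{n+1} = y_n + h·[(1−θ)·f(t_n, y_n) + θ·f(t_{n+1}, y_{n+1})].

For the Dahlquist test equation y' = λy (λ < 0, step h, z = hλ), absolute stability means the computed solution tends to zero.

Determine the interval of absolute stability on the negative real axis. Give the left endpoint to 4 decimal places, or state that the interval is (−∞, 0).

Set f=λy, z=hλ:
  y_{n+1} = y_n + z·[3/20·y_n + 17/20·y_{n+1}] ⇒ (1 − 17/20z)y_{n+1} = (1 + 3/20z)y_n
  ⇒ R(z) = (1 + 3/20z)/(1 − 17/20z).

Need |R(x)|<1, x<0.
x=-1.22: |R|=0.4011
x=-2: |R|=0.2593
x=-10: |R|=0.0526
x=-100: |R|=0.1628
θ=17/20≥1/2 ⇒ |1+3/20x|<|1−17/20x| ∀x<0 ⇒ interval (−∞,0).

(−∞, 0) — no finite endpoint.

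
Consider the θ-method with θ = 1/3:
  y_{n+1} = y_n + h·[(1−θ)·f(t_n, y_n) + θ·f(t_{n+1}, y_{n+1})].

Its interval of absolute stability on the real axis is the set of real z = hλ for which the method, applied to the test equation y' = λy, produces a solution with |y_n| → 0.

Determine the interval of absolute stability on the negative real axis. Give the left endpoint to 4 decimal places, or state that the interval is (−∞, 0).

Set f=λy, z=hλ:
  y_{n+1} = y_n + z·[2/3·y_n + 1/3·y_{n+1}] ⇒ (1 − 1/3z)y_{n+1} = (1 + 2/3z)y_n
  so R(z) = (1 + 2/3z)/(1 − 1/3z).

Need |R(x)|<1, x<0.
x=-0.85: |R|=0.3377
R=−1: 1+2/3x = −1+1/3x ⇒ -1/3x=2 ⇒ x=2/(-1/3)=-6.0000
Confirm numerically:
  x=-5.761: |R|=0.97272 <1
  x=-5.548: |R|=0.94712 <1
  x=-4.710: |R|=0.83268 <1
  x=-4.574: |R|=0.81172 <1
  x=-6.365: |R|=1.03897 >1
  x=-6.225: |R|=1.02439 >1
  x=-6.167: |R|=1.01822 >1
Stable set (-6.0000, 0).

z∈(-6.0000,0).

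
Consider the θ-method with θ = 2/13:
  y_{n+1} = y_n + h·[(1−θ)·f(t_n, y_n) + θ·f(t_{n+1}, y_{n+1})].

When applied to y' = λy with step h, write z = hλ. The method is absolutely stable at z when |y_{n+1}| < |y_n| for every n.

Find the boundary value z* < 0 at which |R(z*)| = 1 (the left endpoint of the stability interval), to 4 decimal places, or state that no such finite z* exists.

z* = -2.8889.

On y'=λy, z=hλ:
  y_{n+1} = y_n + z·[11/13·y_n + 2/13·y_{n+1}] ⇒ (1 − 2/13z)y_{n+1} = (1 + 11/13z)y_n
  so R(z) = (1 + 11/13z)/(1 − 2/13z).

Solve |R(x)|<1 on ℝ⁻.
x=-0.37: |R|=0.6499
R=−1: 1+11/13x = −1+2/13x ⇒ -9/13x=2 ⇒ x=2/(-9/13)=-2.8889
Confirm numerically:
  x=-2.328: |R|=0.71409 <1
  x=-1.999: |R|=0.52883 <1
  x=-1.181: |R|=0.00059 <1
  x=-3.372: |R|=1.22022 >1
  x=-3.004: |R|=1.05450 >1
So |R|<1 on (-2.8889, 0).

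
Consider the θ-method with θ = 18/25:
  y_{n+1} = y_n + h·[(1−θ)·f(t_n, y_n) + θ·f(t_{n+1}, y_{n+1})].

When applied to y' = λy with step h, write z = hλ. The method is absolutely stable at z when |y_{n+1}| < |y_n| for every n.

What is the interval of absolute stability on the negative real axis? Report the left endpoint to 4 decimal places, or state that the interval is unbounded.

On y'=λy, z=hλ:
  y_{n+1} = y_n + z·[7/25·y_n + 18/25·y_{n+1}] ⇒ (1 − 18/25z)y_{n+1} = (1 + 7/25z)y_n
  so R(z) = (1 + 7/25z)/(1 − 18/25z).

Need |R(x)|<1, x<0.
x=-1.67: |R|=0.2417
x=-2: |R|=0.1803
x=-10: |R|=0.2195
x=-100: |R|=0.3699
θ=18/25≥1/2 ⇒ |1+7/25x|<|1−18/25x| ∀x<0 ⇒ interval (−∞,0).

(−∞, 0) — no finite endpoint.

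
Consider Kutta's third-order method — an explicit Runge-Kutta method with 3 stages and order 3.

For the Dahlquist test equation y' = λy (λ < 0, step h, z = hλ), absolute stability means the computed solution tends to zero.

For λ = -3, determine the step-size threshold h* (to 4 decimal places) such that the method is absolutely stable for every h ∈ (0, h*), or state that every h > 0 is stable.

(-2.5127,0); λ=-3 ⇒ h* = 0.8376.

Test eqn y'=λy, z=hλ:
  order 3, 3-stage ⇒ R(z)=1+z+z^2/2+z^3/6
  (e.g. R(-0.72)=0.47699, |R|=0.47699)

Find x<0 with |R(x)|<1.
x=-0.72: |R|=0.4770
|R(-2.24)|=0.6044 |R(-1.98)|=0.3135 |R(-1.95)|=0.2846
Bisect:
  x_lo=-2.9824 |R|=1.9562  x_hi=-0.1496 |R|=0.8610
  mid=-1.56601 |R|=0.02011 →hi
  mid=-2.27419 |R|=0.64855 →hi
  mid=-2.62828 |R|=1.20031 →lo
  mid=-2.45123 |R|=0.90169 →hi
  mid=-2.53976 |R|=1.04497 →lo
  mid=-2.49550 |R|=0.97186 →hi
  mid=-2.51763 |R|=1.00804 →lo
  mid=-2.50656 |R|=0.98986 →hi
  mid=-2.51209 |R|=0.99893 →hi
  ...
  [-2.51279,-2.51261] ⇒ x*=-2.5127
Interval (-2.5127, 0).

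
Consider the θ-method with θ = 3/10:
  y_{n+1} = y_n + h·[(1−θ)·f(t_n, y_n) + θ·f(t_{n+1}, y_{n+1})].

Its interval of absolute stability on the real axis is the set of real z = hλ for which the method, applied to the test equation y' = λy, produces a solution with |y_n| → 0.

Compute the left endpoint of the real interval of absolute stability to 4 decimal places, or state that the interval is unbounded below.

Test eqn y'=λy, z=hλ:
  y_{n+1} = y_n + z·[7/10·y_n + 3/10·y_{n+1}] ⇒ (1 − 3/10z)y_{n+1} = (1 + 7/10z)y_n
  so R(z) = (1 + 7/10z)/(1 − 3/10z).

Find x<0 with |R(x)|<1.
x=-1.46: |R|=0.0153
R=−1: 1+7/10x = −1+3/10x ⇒ -2/5x=2 ⇒ x=2/(-2/5)=-5.0000
Confirm numerically:
  x=-3.490: |R|=0.70493 <1
  x=-2.760: |R|=0.50985 <1
  x=-2.394: |R|=0.39332 <1
  x=-5.318: |R|=1.04901 >1
  x=-5.141: |R|=1.02218 >1
  x=-5.140: |R|=1.02203 >1
Interval (-5.0000, 0).

z* = -5.0000.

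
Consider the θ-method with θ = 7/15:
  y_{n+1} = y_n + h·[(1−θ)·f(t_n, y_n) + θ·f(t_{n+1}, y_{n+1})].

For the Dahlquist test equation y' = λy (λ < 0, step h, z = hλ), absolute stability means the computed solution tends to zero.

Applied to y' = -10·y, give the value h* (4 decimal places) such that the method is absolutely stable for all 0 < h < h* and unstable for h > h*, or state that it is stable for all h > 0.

With y'=λy (z=hλ):
  y_{n+1} = y_n + z·[8/15·y_n + 7/15·y_{n+1}] ⇒ (1 − 7/15z)y_{n+1} = (1 + 8/15z)y_n
  R(z) = (1 + 8/15z)/(1 − 7/15z).

Need |R(x)|<1, x<0.
x=-1.74: |R|=0.0397
R=−1: 1+8/15x = −1+7/15x ⇒ -1/15x=2 ⇒ x=2/(-1/15)=-30.0000
Confirm numerically:
  x=-20.712: |R|=0.94194 <1
  x=-19.567: |R|=0.93135 <1
  x=-13.962: |R|=0.85774 <1
  x=-30.570: |R|=1.00249 >1
  x=-30.554: |R|=1.00242 >1
  x=-30.183: |R|=1.00081 >1
Interval (-30.0000, 0).

(-30.0000,0); λ=-10 ⇒ h* = (30)/10 = 3.0000.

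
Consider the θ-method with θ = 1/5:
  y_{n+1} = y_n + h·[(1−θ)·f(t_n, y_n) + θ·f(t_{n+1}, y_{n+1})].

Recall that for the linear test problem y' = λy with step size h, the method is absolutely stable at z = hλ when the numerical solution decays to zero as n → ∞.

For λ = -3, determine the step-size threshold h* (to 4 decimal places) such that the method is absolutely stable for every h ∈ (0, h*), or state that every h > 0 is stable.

With y'=λy (z=hλ):
  y_{n+1} = y_n + z·[4/5·y_n + 1/5·y_{n+1}] ⇒ (1 − 1/5z)y_{n+1} = (1 + 4/5z)y_n
  R(z) = (1 + 4/5z)/(1 − 1/5z).

Solve |R(x)|<1 on ℝ⁻.
x=-1.02: |R|=0.1528
R=−1: 1+4/5x = −1+1/5x ⇒ -3/5x=2 ⇒ x=2/(-3/5)=-3.3333
Confirm numerically:
  x=-3.140: |R|=0.92875 <1
  x=-3.121: |R|=0.92156 <1
  x=-2.595: |R|=0.70836 <1
  x=-2.040: |R|=0.44886 <1
  x=-3.887: |R|=1.18690 >1
  x=-3.792: |R|=1.15651 >1
So |R|<1 on (-3.3333, 0).

(-3.3333,0); λ=-3 ⇒ h* = (10/3)/3 = 1.1111.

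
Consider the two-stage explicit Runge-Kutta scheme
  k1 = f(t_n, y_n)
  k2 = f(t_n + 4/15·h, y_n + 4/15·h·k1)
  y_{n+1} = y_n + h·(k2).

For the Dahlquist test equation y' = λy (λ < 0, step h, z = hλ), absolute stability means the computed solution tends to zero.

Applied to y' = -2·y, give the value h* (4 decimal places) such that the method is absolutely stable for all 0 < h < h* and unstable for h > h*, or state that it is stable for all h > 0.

Test eqn y'=λy, z=hλ:
  k1=λy_n ⇒ h·k1=z·y_n;  k2=λ(1+4/15z)y_n ⇒ h·k2=z(1+4/15z)y_n
  y_{n+1}/y_n = 1 + z(1+4/15z) = 1 + z + 4/15z²
  so R(z) = 1 + z + 4/15z².

Need |R(x)|<1, x<0.
x=-1.74: |R|=0.0674
R=1: x+4/15x²=0 ⇒ x=−15/4=-3.7500; min R=1−1/(4·4/15)=0.0625>−1
Confirm numerically:
  x=-3.239: |R|=0.55863 <1
  x=-3.043: |R|=0.42629 <1
  x=-2.500: |R|=0.16667 <1
  x=-4.104: |R|=1.38742 >1
  x=-4.042: |R|=1.31474 >1
  x=-3.782: |R|=1.03227 >1
Interval (-3.7500, 0).

(-3.7500,0); λ=-2 ⇒ h* = (15/4)/2 = 1.8750.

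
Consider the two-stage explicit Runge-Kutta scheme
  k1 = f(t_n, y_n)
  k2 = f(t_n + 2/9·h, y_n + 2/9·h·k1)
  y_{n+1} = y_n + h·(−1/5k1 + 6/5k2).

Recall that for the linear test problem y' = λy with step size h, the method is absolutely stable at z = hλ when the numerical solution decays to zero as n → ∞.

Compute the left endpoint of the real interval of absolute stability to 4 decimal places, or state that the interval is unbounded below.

z* = -3.7500.

Test eqn y'=λy, z=hλ:
  k1=λy_n ⇒ h·k1=z·y_n;  k2=λ(1+2/9z)y_n ⇒ h·k2=z(1+2/9z)y_n
  y_{n+1}/y_n = 1 − 1/5z + 6/5z(1+2/9z) = 1 + z + 4/15z²
  Hence R(z) = 1 + z + 4/15z².

Need |R(x)|<1, x<0.
x=-1.67: |R|=0.0737
R=1: x+4/15x²=0 ⇒ x=−15/4=-3.7500; min R=1−1/(4·4/15)=0.0625>−1
Confirm numerically:
  x=-2.889: |R|=0.33669 <1
  x=-2.547: |R|=0.18292 <1
  x=-2.124: |R|=0.07903 <1
  x=-4.123: |R|=1.41010 >1
  x=-4.030: |R|=1.30091 >1
Interval (-3.7500, 0).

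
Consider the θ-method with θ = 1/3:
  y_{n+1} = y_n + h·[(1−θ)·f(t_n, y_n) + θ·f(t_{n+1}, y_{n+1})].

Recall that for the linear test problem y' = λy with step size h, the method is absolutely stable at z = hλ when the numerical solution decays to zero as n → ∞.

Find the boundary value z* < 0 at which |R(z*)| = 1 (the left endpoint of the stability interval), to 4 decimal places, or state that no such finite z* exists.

With y'=λy (z=hλ):
  y_{n+1} = y_n + z·[2/3·y_n + 1/3·y_{n+1}] ⇒ (1 − 1/3z)y_{n+1} = (1 + 2/3z)y_n
  R(z) = (1 + 2/3z)/(1 − 1/3z).

Need |R(x)|<1, x<0.
x=-0.6: |R|=0.5000
R=−1: 1+2/3x = −1+1/3x ⇒ -1/3x=2 ⇒ x=2/(-1/3)=-6.0000
Confirm numerically:
  x=-5.361: |R|=0.92357 <1
  x=-4.572: |R|=0.81141 <1
  x=-4.466: |R|=0.79454 <1
  x=-4.104: |R|=0.73311 <1
  x=-6.354: |R|=1.03784 >1
  x=-6.300: |R|=1.03226 >1
  x=-6.213: |R|=1.02312 >1
So |R|<1 on (-6.0000, 0).

left endpoint -6.0000.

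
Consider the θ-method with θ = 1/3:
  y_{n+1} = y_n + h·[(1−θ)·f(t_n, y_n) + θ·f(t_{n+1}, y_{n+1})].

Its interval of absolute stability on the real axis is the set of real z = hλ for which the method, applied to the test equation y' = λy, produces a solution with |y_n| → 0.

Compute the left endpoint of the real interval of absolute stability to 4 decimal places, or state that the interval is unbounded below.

Set f=λy, z=hλ:
  y_{n+1} = y_n + z·[2/3·y_n + 1/3·y_{n+1}] ⇒ (1 − 1/3z)y_{n+1} = (1 + 2/3z)y_n
  so R(z) = (1 + 2/3z)/(1 − 1/3z).

Find x<0 with |R(x)|<1.
x=-1.37: |R|=0.0595
R=−1: 1+2/3x = −1+1/3x ⇒ -1/3x=2 ⇒ x=2/(-1/3)=-6.0000
Confirm numerically:
  x=-4.881: |R|=0.85801 <1
  x=-4.542: |R|=0.80668 <1
  x=-3.828: |R|=0.68190 <1
  x=-6.375: |R|=1.04000 >1
  x=-6.360: |R|=1.03846 >1
Interval (-6.0000, 0).

left endpoint -6.0000.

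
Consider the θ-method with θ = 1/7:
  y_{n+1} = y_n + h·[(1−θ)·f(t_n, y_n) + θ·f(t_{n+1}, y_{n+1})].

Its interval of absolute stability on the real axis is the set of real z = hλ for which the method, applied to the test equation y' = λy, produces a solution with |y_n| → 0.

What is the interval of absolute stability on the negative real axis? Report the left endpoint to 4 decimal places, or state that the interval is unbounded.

(-2.8000, 0).

With y'=λy (z=hλ):
  y_{n+1} = y_n + z·[6/7·y_n + 1/7·y_{n+1}] ⇒ (1 − 1/7z)y_{n+1} = (1 + 6/7z)y_n
  so R(z) = (1 + 6/7z)/(1 − 1/7z).

Boundary: |R(x)|=1, x<0.
x=-1.08: |R|=0.0644
R=−1: 1+6/7x = −1+1/7x ⇒ -5/7x=2 ⇒ x=2/(-5/7)=-2.8000
Confirm numerically:
  x=-1.903: |R|=0.49624 <1
  x=-1.874: |R|=0.47825 <1
  x=-1.833: |R|=0.45262 <1
  x=-1.128: |R|=0.02854 <1
  x=-3.040: |R|=1.11952 >1
  x=-2.936: |R|=1.06844 >1
  x=-2.863: |R|=1.03194 >1
So |R|<1 on (-2.8000, 0).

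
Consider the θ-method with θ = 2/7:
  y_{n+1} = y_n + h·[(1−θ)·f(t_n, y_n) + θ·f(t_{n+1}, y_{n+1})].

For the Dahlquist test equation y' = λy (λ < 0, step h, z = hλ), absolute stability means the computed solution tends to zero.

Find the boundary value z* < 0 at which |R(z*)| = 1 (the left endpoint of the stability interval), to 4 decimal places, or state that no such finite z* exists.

z* = -4.6667.

With y'=λy (z=hλ):
  y_{n+1} = y_n + z·[5/7·y_n + 2/7·y_{n+1}] ⇒ (1 − 2/7z)y_{n+1} = (1 + 5/7z)y_n
  ⇒ R(z) = (1 + 5/7z)/(1 − 2/7z).

Boundary: |R(x)|=1, x<0.
x=-1.13: |R|=0.1458
R=−1: 1+5/7x = −1+2/7x ⇒ -3/7x=2 ⇒ x=2/(-3/7)=-4.6667
Confirm numerically:
  x=-4.497: |R|=0.96818 <1
  x=-3.571: |R|=0.76757 <1
  x=-2.704: |R|=0.52547 <1
  x=-5.124: |R|=1.07955 >1
  x=-4.930: |R|=1.04686 >1
Stable set (-4.6667, 0).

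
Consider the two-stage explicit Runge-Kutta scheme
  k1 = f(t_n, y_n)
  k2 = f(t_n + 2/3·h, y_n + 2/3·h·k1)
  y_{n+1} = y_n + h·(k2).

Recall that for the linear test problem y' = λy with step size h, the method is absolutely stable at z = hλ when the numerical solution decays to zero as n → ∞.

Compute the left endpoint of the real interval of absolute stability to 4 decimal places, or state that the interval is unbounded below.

Set f=λy, z=hλ:
  k1=λy_n ⇒ h·k1=z·y_n;  k2=λ(1+2/3z)y_n ⇒ h·k2=z(1+2/3z)y_n
  y_{n+1}/y_n = 1 + z(1+2/3z) = 1 + z + 2/3z²
  so R(z) = 1 + z + 2/3z².

Find x<0 with |R(x)|<1.
x=-1.17: |R|=0.7426
R=1: x+2/3x²=0 ⇒ x=−3/2=-1.5000; min R=1−1/(4·2/3)=0.6250>−1
Confirm numerically:
  x=-1.382: |R|=0.89128 <1
  x=-1.317: |R|=0.83933 <1
  x=-1.230: |R|=0.77860 <1
  x=-0.891: |R|=0.63825 <1
  x=-1.848: |R|=1.42874 >1
  x=-1.806: |R|=1.36842 >1
So |R|<1 on (-1.5000, 0).

z* = -1.5000.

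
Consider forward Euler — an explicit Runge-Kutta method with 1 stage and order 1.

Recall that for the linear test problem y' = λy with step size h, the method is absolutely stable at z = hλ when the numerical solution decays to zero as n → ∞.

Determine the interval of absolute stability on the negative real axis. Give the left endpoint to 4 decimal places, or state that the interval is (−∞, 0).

z∈(-2.0000,0).

On y'=λy, z=hλ:
  order 1, 1-stage ⇒ R(z)=1+z
  (e.g. R(-1.73)=-0.73000, |R|=0.73000)

Boundary: |R(x)|=1, x<0.
x=-1.73: |R|=0.7300
|R(-2.08)|=1.0800 |R(-1.98)|=0.9800 |R(-1.61)|=0.6100
Bisect:
  x_lo=-2.7966 |R|=1.7966  x_hi=-0.2302 |R|=0.7698
  mid=-1.51340 |R|=0.51340 →hi
  mid=-2.15501 |R|=1.15501 →lo
  mid=-1.83420 |R|=0.83420 →hi
  mid=-1.99461 |R|=0.99461 →hi
  mid=-2.07481 |R|=1.07481 →lo
  mid=-2.03471 |R|=1.03471 →lo
  mid=-2.01466 |R|=1.01466 →lo
  mid=-2.00463 |R|=1.00463 →lo
  mid=-1.99962 |R|=0.99962 →hi
  mid=-2.00212 |R|=1.00212 →lo
  ...
  [-2.00009,-1.99993] ⇒ x*=-2.0000
Stable set (-2.0000, 0).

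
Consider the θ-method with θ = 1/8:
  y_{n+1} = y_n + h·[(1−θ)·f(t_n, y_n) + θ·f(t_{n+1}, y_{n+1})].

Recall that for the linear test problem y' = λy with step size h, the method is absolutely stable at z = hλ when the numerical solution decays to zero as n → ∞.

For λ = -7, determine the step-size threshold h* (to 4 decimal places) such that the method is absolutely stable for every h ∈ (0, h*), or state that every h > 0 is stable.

(-2.6667,0); λ=-7 ⇒ h* = (8/3)/7 = 0.3810.

Test eqn y'=λy, z=hλ:
  y_{n+1} = y_n + z·[7/8·y_n + 1/8·y_{n+1}] ⇒ (1 − 1/8z)y_{n+1} = (1 + 7/8z)y_n
  ⇒ R(z) = (1 + 7/8z)/(1 − 1/8z).

Boundary: |R(x)|=1, x<0.
x=-1.16: |R|=0.0131
R=−1: 1+7/8x = −1+1/8x ⇒ -3/4x=2 ⇒ x=2/(-3/4)=-2.6667
Confirm numerically:
  x=-2.643: |R|=0.98666 <1
  x=-2.000: |R|=0.60000 <1
  x=-1.821: |R|=0.48335 <1
  x=-1.445: |R|=0.22393 <1
  x=-2.925: |R|=1.14188 >1
  x=-2.871: |R|=1.11278 >1
  x=-2.830: |R|=1.09049 >1
Interval (-2.6667, 0).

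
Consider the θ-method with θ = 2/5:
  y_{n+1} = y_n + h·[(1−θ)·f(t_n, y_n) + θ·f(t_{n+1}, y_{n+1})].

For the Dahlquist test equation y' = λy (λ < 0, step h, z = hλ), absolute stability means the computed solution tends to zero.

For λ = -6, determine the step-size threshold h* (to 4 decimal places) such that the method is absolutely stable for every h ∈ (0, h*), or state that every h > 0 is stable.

Test eqn y'=λy, z=hλ:
  y_{n+1} = y_n + z·[3/5·y_n + 2/5·y_{n+1}] ⇒ (1 − 2/5z)y_{n+1} = (1 + 3/5z)y_n
  Hence R(z) = (1 + 3/5z)/(1 − 2/5z).

Boundary: |R(x)|=1, x<0.
x=-0.49: |R|=0.5903
R=−1: 1+3/5x = −1+2/5x ⇒ -1/5x=2 ⇒ x=2/(-1/5)=-10.0000
Confirm numerically:
  x=-7.159: |R|=0.85294 <1
  x=-6.795: |R|=0.82760 <1
  x=-6.257: |R|=0.78629 <1
  x=-10.220: |R|=1.00865 >1
  x=-10.035: |R|=1.00140 >1
So |R|<1 on (-10.0000, 0).

(-10.0000,0); λ=-6 ⇒ h* = (10)/6 = 1.6667.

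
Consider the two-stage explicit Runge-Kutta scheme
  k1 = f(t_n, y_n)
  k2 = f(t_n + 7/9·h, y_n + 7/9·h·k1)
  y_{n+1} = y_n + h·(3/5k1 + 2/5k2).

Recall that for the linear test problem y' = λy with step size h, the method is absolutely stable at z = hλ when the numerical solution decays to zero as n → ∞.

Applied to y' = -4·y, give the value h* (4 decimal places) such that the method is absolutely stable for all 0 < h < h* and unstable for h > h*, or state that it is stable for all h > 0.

(-3.2143,0); λ=-4 ⇒ h* = (45/14)/4 = 0.8036.

With y'=λy (z=hλ):
  k1=λy_n ⇒ h·k1=z·y_n;  k2=λ(1+7/9z)y_n ⇒ h·k2=z(1+7/9z)y_n
  y_{n+1}/y_n = 1 + 3/5z + 2/5z(1+7/9z) = 1 + z + 14/45z²
  Hence R(z) = 1 + z + 14/45z².

Solve |R(x)|<1 on ℝ⁻.
x=-0.94: |R|=0.3349
R=1: x+14/45x²=0 ⇒ x=−45/14=-3.2143; min R=1−1/(4·14/45)=0.1964>−1
Confirm numerically:
  x=-2.866: |R|=0.68945 <1
  x=-2.317: |R|=0.35320 <1
  x=-2.233: |R|=0.31829 <1
  x=-1.404: |R|=0.20927 <1
  x=-3.670: |R|=1.52032 >1
  x=-3.578: |R|=1.40487 >1
  x=-3.307: |R|=1.09539 >1
Interval (-3.2143, 0).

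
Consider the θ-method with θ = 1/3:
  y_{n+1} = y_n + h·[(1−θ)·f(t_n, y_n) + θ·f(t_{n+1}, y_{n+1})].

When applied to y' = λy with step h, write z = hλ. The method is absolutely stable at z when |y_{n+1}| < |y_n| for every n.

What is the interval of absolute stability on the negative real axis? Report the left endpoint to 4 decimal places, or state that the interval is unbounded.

(-6.0000, 0).

Set f=λy, z=hλ:
  y_{n+1} = y_n + z·[2/3·y_n + 1/3·y_{n+1}] ⇒ (1 − 1/3z)y_{n+1} = (1 + 2/3z)y_n
  so R(z) = (1 + 2/3z)/(1 − 1/3z).

Need |R(x)|<1, x<0.
x=-1.23: |R|=0.1277
R=−1: 1+2/3x = −1+1/3x ⇒ -1/3x=2 ⇒ x=2/(-1/3)=-6.0000
Confirm numerically:
  x=-4.967: |R|=0.87034 <1
  x=-4.397: |R|=0.78329 <1
  x=-2.814: |R|=0.45201 <1
  x=-2.628: |R|=0.40085 <1
  x=-6.488: |R|=1.05143 >1
  x=-6.334: |R|=1.03578 >1
So |R|<1 on (-6.0000, 0).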